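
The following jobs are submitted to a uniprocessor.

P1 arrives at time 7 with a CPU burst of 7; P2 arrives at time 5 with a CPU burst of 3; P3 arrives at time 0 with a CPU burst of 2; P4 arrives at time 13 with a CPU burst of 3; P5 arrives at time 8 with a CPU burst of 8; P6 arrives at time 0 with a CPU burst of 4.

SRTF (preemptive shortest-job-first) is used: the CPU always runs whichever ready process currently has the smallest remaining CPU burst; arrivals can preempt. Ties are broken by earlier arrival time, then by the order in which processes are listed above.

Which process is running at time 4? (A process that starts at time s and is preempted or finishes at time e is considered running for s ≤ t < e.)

Timeline: | P3 0-2 | P6 2-6 | P2 6-9 | P1 9-16 | P4 16-19 | P5 19-27 |
Completion: P1=16  P2=9  P3=2  P4=19  P5=27  P6=6
Turnaround (C−A): P1=9  P2=4  P3=2  P4=6  P5=19  P6=6

P6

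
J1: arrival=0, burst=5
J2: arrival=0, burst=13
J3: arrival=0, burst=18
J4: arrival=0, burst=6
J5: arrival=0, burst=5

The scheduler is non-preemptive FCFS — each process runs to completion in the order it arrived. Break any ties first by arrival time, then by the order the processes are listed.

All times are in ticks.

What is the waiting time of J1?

0

Gantt: | J1 0-5 | J2 5-18 | J3 18-36 | J4 36-42 | J5 42-47 |
Completion: J1=5  J2=18  J3=36  J4=42  J5=47
Turnaround (C−A): J1=5  J2=18  J3=36  J4=42  J5=47
Waiting(J1) = turnaround − burst = 5 − 5 = 0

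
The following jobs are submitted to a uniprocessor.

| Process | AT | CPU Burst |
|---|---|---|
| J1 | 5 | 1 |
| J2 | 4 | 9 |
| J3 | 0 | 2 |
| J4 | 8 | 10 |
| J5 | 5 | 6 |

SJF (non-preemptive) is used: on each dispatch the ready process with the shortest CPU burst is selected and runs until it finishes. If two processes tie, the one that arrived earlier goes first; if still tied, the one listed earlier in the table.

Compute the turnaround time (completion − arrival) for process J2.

9

Timeline: | J3 0-2 | idle 2-4 | J2 4-13 | J1 13-14 | J5 14-20 | J4 20-30 |
Completion: J1=14  J2=13  J3=2  J4=30  J5=20
Turnaround (C−A): J1=9  J2=9  J3=2  J4=22  J5=15
Turnaround(J2) = completion − arrival = 13 − 4 = 9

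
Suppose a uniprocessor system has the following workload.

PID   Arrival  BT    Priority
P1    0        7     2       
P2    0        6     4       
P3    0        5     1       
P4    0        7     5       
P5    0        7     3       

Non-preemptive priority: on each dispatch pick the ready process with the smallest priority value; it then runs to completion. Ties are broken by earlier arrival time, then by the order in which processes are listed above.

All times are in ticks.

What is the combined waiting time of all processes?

Schedule: | P3 0-5 | P1 5-12 | P5 12-19 | P2 19-25 | P4 25-32 |
Completion: P1=12  P2=25  P3=5  P4=32  P5=19
Waiting = turnaround − burst: P1=5, P2=19, P3=0, P4=25, P5=12
Total waiting = 5 + 19 + 0 + 25 + 12 = 61

61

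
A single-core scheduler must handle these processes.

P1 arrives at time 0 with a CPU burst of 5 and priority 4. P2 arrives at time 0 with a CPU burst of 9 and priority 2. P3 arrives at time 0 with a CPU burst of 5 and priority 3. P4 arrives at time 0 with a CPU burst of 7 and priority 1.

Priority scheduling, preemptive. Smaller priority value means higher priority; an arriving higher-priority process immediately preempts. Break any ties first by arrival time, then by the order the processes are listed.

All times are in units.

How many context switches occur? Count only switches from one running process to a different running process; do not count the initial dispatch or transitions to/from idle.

Schedule: | P4 0-7 | P2 7-16 | P3 16-21 | P1 21-26 |
Completion: P1=26  P2=16  P3=21  P4=7

3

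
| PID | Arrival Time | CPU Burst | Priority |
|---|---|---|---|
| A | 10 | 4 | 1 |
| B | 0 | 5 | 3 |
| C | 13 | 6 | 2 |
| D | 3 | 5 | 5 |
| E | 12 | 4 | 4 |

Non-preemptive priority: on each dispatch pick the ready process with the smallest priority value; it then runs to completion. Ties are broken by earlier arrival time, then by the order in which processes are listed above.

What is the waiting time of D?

Schedule: | B 0-5 | D 5-10 | A 10-14 | C 14-20 | E 20-24 |
Completion: A=14  B=5  C=20  D=10  E=24
Turnaround (C−A): A=4  B=5  C=7  D=7  E=12
Waiting(D) = turnaround − burst = 7 − 5 = 2

2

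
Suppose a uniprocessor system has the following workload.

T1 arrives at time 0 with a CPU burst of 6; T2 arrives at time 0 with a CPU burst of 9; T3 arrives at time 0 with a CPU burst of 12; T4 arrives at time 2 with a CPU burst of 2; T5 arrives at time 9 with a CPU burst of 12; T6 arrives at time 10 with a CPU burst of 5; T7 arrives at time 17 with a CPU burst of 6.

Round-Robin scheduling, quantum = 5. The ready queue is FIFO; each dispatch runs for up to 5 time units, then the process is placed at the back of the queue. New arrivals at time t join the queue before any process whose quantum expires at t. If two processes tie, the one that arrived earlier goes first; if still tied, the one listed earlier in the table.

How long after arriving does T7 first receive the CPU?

Timeline: | T1 0-5 | T2 5-10 | T3 10-15 | T4 15-17 | T1 17-18 | T5 18-23 | T6 23-28 | T2 28-32 | T3 32-37 | T7 37-42 | T5 42-47 | T3 47-49 | T7 49-50 | T5 50-52 |
Completion: T1=18  T2=32  T3=49  T4=17  T5=52  T6=28  T7=50
Response(T7) = first start − arrival = 37 − 17 = 20

20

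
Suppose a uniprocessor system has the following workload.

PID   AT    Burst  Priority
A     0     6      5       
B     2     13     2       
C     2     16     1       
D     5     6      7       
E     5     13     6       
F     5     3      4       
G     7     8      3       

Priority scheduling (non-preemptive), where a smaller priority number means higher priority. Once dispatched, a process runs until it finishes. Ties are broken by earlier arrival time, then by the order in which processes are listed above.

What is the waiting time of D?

Schedule: | A 0-6 | C 6-22 | B 22-35 | G 35-43 | F 43-46 | E 46-59 | D 59-65 |
Completion: A=6  B=35  C=22  D=65  E=59  F=46  G=43
Waiting(D) = turnaround − burst = 60 − 6 = 54

54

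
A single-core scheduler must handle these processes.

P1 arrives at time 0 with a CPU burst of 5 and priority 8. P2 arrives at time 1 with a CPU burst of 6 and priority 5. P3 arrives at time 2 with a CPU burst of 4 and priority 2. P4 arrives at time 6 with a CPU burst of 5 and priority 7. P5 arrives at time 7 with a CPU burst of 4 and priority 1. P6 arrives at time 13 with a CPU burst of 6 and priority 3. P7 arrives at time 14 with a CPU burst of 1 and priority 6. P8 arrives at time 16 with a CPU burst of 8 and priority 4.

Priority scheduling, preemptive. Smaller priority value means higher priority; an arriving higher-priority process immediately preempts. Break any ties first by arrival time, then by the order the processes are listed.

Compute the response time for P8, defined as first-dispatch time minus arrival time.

3

Gantt: | P1 0-1 | P2 1-2 | P3 2-6 | P2 6-7 | P5 7-11 | P2 11-13 | P6 13-19 | P8 19-27 | P2 27-29 | P7 29-30 | P4 30-35 | P1 35-39 |
Completion: P1=39  P2=29  P3=6  P4=35  P5=11  P6=19  P7=30  P8=27
Turnaround (C−A): P1=39  P2=28  P3=4  P4=29  P5=4  P6=6  P7=16  P8=11
Response(P8) = first start − arrival = 19 − 16 = 3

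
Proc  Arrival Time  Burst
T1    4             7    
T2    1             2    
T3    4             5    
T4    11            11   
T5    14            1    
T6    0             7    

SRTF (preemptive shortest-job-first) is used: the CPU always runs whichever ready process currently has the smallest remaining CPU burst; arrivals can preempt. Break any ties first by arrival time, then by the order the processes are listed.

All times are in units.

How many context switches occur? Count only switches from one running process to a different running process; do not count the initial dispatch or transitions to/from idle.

Timeline: | T6 0-1 | T2 1-3 | T6 3-9 | T3 9-14 | T5 14-15 | T1 15-22 | T4 22-33 |
Completion: T1=22  T2=3  T3=14  T4=33  T5=15  T6=9
Turnaround (C−A): T1=18  T2=2  T3=10  T4=22  T5=1  T6=9

6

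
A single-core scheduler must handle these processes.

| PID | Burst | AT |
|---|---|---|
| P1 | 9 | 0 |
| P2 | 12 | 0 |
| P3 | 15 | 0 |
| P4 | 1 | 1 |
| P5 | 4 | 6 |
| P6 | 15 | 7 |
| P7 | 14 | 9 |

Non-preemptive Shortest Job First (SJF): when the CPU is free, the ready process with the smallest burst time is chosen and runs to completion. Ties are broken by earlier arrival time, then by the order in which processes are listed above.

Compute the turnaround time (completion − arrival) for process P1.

Gantt: | P1 0-9 | P4 9-10 | P5 10-14 | P2 14-26 | P7 26-40 | P3 40-55 | P6 55-70 |
Completion: P1=9  P2=26  P3=55  P4=10  P5=14  P6=70  P7=40
Turnaround (C−A): P1=9  P2=26  P3=55  P4=9  P5=8  P6=63  P7=31
Turnaround(P1) = completion − arrival = 9 − 0 = 9

9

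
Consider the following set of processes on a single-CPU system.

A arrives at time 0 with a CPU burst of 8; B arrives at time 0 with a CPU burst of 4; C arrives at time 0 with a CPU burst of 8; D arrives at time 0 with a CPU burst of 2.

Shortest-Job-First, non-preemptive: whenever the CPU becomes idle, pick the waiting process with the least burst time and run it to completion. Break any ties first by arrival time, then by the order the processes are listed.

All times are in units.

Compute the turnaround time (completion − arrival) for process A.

Schedule: | D 0-2 | B 2-6 | A 6-14 | C 14-22 |
Completion: A=14  B=6  C=22  D=2
Turnaround (C−A): A=14  B=6  C=22  D=2
Turnaround(A) = completion − arrival = 14 − 0 = 14

14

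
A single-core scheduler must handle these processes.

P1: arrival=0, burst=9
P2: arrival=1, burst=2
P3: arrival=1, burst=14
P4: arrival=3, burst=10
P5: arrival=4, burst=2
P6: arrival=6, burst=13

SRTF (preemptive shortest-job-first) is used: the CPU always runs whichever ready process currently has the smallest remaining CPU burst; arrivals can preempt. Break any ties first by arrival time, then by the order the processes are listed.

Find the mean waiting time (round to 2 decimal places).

11.00

Timeline: | P1 0-1 | P2 1-3 | P1 3-4 | P5 4-6 | P1 6-13 | P4 13-23 | P6 23-36 | P3 36-50 |
Completion: P1=13  P2=3  P3=50  P4=23  P5=6  P6=36
Turnaround (C−A): P1=13  P2=2  P3=49  P4=20  P5=2  P6=30
Waiting times: P1=4, P2=0, P3=35, P4=10, P5=0, P6=17
Average waiting = (4+0+35+10+0+17) / 6 = 66/6 = 11.00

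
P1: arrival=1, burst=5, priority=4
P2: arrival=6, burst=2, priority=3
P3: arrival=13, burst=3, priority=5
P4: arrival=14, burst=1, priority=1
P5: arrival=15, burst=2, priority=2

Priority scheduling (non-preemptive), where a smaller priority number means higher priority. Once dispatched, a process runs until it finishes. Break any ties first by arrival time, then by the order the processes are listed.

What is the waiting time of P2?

Timeline: | idle 0-1 | P1 1-6 | P2 6-8 | idle 8-13 | P3 13-16 | P4 16-17 | P5 17-19 |
Completion: P1=6  P2=8  P3=16  P4=17  P5=19
Waiting(P2) = turnaround − burst = 2 − 2 = 0

0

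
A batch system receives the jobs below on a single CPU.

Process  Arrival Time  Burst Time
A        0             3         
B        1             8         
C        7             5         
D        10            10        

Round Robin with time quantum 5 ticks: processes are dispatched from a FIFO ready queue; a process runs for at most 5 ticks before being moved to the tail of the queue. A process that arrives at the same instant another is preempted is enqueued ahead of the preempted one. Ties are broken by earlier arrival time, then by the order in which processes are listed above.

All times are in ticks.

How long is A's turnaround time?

Timeline: | A 0-3 | B 3-8 | C 8-13 | B 13-16 | D 16-26 |
Completion: A=3  B=16  C=13  D=26
Turnaround(A) = completion − arrival = 3 − 0 = 3

3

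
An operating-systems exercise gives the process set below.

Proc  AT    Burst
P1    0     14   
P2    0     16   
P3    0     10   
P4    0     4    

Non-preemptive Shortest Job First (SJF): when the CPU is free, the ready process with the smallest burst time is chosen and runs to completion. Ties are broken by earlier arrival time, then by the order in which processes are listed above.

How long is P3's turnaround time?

Schedule: | P4 0-4 | P3 4-14 | P1 14-28 | P2 28-44 |
Completion: P1=28  P2=44  P3=14  P4=4
Turnaround(P3) = completion − arrival = 14 − 0 = 14

14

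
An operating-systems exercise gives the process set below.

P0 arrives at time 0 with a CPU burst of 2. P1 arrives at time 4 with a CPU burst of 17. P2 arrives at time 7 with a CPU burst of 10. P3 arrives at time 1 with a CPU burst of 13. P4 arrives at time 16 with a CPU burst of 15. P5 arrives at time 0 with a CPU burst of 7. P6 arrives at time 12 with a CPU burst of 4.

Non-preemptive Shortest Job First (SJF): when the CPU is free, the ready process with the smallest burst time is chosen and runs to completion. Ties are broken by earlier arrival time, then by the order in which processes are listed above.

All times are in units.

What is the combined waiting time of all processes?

100

Schedule: | P0 0-2 | P5 2-9 | P2 9-19 | P6 19-23 | P3 23-36 | P4 36-51 | P1 51-68 |
Completion: P0=2  P1=68  P2=19  P3=36  P4=51  P5=9  P6=23
Turnaround (C−A): P0=2  P1=64  P2=12  P3=35  P4=35  P5=9  P6=11
Waiting = turnaround − burst: P0=0, P1=47, P2=2, P3=22, P4=20, P5=2, P6=7
Total waiting = 0 + 47 + 2 + 22 + 20 + 2 + 7 = 100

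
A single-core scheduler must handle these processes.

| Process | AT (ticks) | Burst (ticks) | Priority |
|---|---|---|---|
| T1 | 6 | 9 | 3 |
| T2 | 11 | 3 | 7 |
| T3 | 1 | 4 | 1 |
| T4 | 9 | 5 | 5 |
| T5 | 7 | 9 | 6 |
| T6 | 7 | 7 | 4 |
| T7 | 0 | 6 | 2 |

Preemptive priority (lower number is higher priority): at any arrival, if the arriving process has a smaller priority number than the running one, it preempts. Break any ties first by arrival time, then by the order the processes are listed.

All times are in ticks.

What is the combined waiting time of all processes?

Schedule: | T7 0-1 | T3 1-5 | T7 5-10 | T1 10-19 | T6 19-26 | T4 26-31 | T5 31-40 | T2 40-43 |
Completion: T1=19  T2=43  T3=5  T4=31  T5=40  T6=26  T7=10
Turnaround (C−A): T1=13  T2=32  T3=4  T4=22  T5=33  T6=19  T7=10
Waiting = turnaround − burst: T1=4, T2=29, T3=0, T4=17, T5=24, T6=12, T7=4
Total waiting = 4 + 29 + 0 + 17 + 24 + 12 + 4 = 90

90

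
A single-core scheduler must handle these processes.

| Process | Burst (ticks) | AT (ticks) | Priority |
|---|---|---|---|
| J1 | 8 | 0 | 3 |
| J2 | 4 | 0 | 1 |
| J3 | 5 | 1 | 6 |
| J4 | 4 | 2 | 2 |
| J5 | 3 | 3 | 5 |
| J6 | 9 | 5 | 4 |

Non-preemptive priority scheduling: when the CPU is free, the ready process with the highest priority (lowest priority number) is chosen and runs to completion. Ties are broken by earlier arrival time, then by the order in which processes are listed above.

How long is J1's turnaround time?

16

Gantt: | J2 0-4 | J4 4-8 | J1 8-16 | J6 16-25 | J5 25-28 | J3 28-33 |
Completion: J1=16  J2=4  J3=33  J4=8  J5=28  J6=25
Turnaround(J1) = completion − arrival = 16 − 0 = 16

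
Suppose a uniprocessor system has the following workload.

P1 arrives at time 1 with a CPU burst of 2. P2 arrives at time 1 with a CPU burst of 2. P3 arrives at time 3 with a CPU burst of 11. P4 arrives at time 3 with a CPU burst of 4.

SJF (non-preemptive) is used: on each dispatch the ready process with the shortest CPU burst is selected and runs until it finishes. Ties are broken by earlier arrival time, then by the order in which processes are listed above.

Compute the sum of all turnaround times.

29

Gantt: | idle 0-1 | P1 1-3 | P2 3-5 | P4 5-9 | P3 9-20 |
Completion: P1=3  P2=5  P3=20  P4=9
Turnaround (C−A): P1=2  P2=4  P3=17  P4=6
Turnaround = completion − arrival: P1=2, P2=4, P3=17, P4=6
Total turnaround = 2 + 4 + 17 + 6 = 29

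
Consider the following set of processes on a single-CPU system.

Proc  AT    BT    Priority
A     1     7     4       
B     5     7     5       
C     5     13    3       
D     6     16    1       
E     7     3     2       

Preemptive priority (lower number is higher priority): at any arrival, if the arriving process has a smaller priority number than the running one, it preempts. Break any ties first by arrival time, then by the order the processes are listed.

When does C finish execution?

Gantt: | idle 0-1 | A 1-5 | C 5-6 | D 6-22 | E 22-25 | C 25-37 | A 37-40 | B 40-47 |
Completion: A=40  B=47  C=37  D=22  E=25
Turnaround (C−A): A=39  B=42  C=32  D=16  E=18

37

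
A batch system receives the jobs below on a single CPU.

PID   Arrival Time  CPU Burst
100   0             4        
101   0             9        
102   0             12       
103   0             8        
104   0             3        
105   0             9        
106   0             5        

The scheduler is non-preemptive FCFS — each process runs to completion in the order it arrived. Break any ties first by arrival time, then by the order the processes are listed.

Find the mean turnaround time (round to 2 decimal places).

29.43

Gantt: | 100 0-4 | 101 4-13 | 102 13-25 | 103 25-33 | 104 33-36 | 105 36-45 | 106 45-50 |
Completion: 100=4  101=13  102=25  103=33  104=36  105=45  106=50
Turnaround (C−A): 100=4  101=13  102=25  103=33  104=36  105=45  106=50
Turnaround times: 100=4, 101=13, 102=25, 103=33, 104=36, 105=45, 106=50
Average turnaround = (4+13+25+33+36+45+50) / 7 = 206/7 = 29.43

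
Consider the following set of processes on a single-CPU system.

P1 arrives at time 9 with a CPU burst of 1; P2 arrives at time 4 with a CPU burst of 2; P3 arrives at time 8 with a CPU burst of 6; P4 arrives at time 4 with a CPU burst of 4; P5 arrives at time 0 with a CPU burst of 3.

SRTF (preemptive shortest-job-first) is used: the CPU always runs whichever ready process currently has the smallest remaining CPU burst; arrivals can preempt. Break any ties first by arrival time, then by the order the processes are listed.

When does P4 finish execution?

Timeline: | P5 0-3 | idle 3-4 | P2 4-6 | P4 6-10 | P1 10-11 | P3 11-17 |
Completion: P1=11  P2=6  P3=17  P4=10  P5=3
Turnaround (C−A): P1=2  P2=2  P3=9  P4=6  P5=3

10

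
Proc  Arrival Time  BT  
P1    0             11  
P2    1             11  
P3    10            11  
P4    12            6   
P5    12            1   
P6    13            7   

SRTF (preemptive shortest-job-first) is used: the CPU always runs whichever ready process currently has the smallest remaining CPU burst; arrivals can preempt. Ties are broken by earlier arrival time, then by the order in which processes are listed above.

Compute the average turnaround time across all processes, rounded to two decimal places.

17.33

Schedule: | P1 0-11 | P2 11-12 | P5 12-13 | P4 13-19 | P6 19-26 | P2 26-36 | P3 36-47 |
Completion: P1=11  P2=36  P3=47  P4=19  P5=13  P6=26
Turnaround (C−A): P1=11  P2=35  P3=37  P4=7  P5=1  P6=13
Turnaround times: P1=11, P2=35, P3=37, P4=7, P5=1, P6=13
Average turnaround = (11+35+37+7+1+13) / 6 = 104/6 = 17.33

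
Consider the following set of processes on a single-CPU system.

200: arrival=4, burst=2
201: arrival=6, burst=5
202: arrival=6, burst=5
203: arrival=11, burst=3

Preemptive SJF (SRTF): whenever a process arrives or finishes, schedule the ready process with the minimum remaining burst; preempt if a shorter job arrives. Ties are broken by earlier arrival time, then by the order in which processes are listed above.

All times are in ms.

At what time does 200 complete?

6

Timeline: | idle 0-4 | 200 4-6 | 201 6-11 | 203 11-14 | 202 14-19 |
Completion: 200=6  201=11  202=19  203=14
Turnaround (C−A): 200=2  201=5  202=13  203=3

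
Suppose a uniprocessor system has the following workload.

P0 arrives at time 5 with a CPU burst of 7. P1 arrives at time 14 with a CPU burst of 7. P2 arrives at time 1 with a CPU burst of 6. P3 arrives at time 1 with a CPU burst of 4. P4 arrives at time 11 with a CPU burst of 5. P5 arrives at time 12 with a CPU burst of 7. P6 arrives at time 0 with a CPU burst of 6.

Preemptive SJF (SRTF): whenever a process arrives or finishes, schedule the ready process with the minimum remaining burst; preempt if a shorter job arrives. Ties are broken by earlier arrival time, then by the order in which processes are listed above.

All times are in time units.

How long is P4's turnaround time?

10

Gantt: | P6 0-1 | P3 1-5 | P6 5-10 | P2 10-16 | P4 16-21 | P0 21-28 | P5 28-35 | P1 35-42 |
Completion: P0=28  P1=42  P2=16  P3=5  P4=21  P5=35  P6=10
Turnaround(P4) = completion − arrival = 21 − 11 = 10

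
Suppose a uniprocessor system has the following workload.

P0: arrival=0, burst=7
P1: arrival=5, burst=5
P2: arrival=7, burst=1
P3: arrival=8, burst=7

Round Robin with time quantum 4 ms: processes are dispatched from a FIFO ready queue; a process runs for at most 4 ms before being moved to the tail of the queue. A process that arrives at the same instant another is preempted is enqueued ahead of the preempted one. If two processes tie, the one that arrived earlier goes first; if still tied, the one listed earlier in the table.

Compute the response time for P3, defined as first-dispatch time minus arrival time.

Timeline: | P0 0-7 | P1 7-11 | P2 11-12 | P3 12-16 | P1 16-17 | P3 17-20 |
Completion: P0=7  P1=17  P2=12  P3=20
Response(P3) = first start − arrival = 12 − 8 = 4

4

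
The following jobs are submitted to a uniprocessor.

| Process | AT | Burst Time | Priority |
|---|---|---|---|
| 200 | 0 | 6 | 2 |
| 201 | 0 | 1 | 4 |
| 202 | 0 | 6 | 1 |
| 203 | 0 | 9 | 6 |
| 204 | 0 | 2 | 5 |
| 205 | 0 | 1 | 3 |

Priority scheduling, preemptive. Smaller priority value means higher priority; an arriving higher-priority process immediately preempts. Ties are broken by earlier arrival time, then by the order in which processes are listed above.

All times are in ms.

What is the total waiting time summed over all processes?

61

Gantt: | 202 0-6 | 200 6-12 | 205 12-13 | 201 13-14 | 204 14-16 | 203 16-25 |
Completion: 200=12  201=14  202=6  203=25  204=16  205=13
Waiting = turnaround − burst: 200=6, 201=13, 202=0, 203=16, 204=14, 205=12
Total waiting = 6 + 13 + 0 + 16 + 14 + 12 = 61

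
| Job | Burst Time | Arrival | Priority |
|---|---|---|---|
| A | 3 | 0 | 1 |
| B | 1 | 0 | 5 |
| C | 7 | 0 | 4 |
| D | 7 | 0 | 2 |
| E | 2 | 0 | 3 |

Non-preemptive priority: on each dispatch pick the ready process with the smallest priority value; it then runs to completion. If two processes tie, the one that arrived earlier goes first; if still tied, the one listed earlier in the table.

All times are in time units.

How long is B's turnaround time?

20

Schedule: | A 0-3 | D 3-10 | E 10-12 | C 12-19 | B 19-20 |
Completion: A=3  B=20  C=19  D=10  E=12
Turnaround(B) = completion − arrival = 20 − 0 = 20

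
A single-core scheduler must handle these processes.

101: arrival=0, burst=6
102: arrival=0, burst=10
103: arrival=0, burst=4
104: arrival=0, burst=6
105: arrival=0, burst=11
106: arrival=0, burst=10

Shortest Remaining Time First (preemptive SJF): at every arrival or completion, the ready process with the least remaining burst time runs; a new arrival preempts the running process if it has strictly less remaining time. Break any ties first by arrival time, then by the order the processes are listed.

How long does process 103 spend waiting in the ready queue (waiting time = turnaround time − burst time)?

0

Gantt: | 103 0-4 | 101 4-10 | 104 10-16 | 102 16-26 | 106 26-36 | 105 36-47 |
Completion: 101=10  102=26  103=4  104=16  105=47  106=36
Waiting(103) = turnaround − burst = 4 − 4 = 0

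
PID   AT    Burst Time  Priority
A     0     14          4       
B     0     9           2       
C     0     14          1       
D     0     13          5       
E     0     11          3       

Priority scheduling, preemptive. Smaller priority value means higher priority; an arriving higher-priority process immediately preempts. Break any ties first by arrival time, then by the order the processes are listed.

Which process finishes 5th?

D

Timeline: | C 0-14 | B 14-23 | E 23-34 | A 34-48 | D 48-61 |
Completion: A=48  B=23  C=14  D=61  E=34
Finish order: C → B → E → A → D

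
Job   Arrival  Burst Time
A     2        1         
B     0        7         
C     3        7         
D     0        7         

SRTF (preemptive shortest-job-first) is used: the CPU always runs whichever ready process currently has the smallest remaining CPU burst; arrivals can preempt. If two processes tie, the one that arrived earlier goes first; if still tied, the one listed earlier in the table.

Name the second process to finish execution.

Gantt: | B 0-2 | A 2-3 | B 3-8 | D 8-15 | C 15-22 |
Completion: A=3  B=8  C=22  D=15
Finish order: A → B → D → C

B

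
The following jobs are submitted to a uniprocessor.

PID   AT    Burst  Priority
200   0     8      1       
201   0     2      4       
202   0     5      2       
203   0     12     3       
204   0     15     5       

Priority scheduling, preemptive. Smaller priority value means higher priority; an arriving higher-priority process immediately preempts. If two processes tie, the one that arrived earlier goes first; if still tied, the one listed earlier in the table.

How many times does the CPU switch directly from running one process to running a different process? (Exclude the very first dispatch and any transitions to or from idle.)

4

Schedule: | 200 0-8 | 202 8-13 | 203 13-25 | 201 25-27 | 204 27-42 |
Completion: 200=8  201=27  202=13  203=25  204=42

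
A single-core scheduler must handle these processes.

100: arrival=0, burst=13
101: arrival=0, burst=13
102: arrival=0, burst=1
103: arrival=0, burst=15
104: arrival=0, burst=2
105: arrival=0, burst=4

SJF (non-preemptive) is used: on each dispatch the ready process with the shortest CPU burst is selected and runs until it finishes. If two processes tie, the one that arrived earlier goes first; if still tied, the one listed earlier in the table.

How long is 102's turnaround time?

Schedule: | 102 0-1 | 104 1-3 | 105 3-7 | 100 7-20 | 101 20-33 | 103 33-48 |
Completion: 100=20  101=33  102=1  103=48  104=3  105=7
Turnaround (C−A): 100=20  101=33  102=1  103=48  104=3  105=7
Turnaround(102) = completion − arrival = 1 − 0 = 1

1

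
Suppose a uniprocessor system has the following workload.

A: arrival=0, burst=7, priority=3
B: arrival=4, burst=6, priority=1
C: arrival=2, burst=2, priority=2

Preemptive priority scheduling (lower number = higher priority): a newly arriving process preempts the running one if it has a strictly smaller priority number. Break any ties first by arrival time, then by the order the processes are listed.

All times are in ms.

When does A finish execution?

Timeline: | A 0-2 | C 2-4 | B 4-10 | A 10-15 |
Completion: A=15  B=10  C=4
Turnaround (C−A): A=15  B=6  C=2

15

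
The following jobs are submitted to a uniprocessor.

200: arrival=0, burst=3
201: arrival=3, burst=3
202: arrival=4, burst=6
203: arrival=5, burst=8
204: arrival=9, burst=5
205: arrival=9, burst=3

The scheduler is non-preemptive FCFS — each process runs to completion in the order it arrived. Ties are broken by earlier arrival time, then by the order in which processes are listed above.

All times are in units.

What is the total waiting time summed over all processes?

Gantt: | 200 0-3 | 201 3-6 | 202 6-12 | 203 12-20 | 204 20-25 | 205 25-28 |
Completion: 200=3  201=6  202=12  203=20  204=25  205=28
Waiting = turnaround − burst: 200=0, 201=0, 202=2, 203=7, 204=11, 205=16
Total waiting = 0 + 0 + 2 + 7 + 11 + 16 = 36

36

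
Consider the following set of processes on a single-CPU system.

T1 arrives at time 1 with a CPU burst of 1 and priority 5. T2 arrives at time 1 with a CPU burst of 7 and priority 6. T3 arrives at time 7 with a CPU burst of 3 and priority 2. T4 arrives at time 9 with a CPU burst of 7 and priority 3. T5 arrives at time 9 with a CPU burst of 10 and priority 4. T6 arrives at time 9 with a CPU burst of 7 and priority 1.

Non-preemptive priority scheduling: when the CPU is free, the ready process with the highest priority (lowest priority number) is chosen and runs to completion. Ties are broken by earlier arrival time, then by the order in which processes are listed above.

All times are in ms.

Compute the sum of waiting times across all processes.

Gantt: | idle 0-1 | T1 1-2 | T2 2-9 | T6 9-16 | T3 16-19 | T4 19-26 | T5 26-36 |
Completion: T1=2  T2=9  T3=19  T4=26  T5=36  T6=16
Turnaround (C−A): T1=1  T2=8  T3=12  T4=17  T5=27  T6=7
Waiting = turnaround − burst: T1=0, T2=1, T3=9, T4=10, T5=17, T6=0
Total waiting = 0 + 1 + 9 + 10 + 17 + 0 = 37

37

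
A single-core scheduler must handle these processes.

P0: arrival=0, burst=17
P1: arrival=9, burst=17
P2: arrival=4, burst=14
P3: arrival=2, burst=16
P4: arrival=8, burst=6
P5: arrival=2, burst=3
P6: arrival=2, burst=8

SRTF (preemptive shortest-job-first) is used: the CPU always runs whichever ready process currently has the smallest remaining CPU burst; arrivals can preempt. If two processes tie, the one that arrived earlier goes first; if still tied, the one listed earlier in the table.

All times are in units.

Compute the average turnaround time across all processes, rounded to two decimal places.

33.71

Gantt: | P0 0-2 | P5 2-5 | P6 5-13 | P4 13-19 | P2 19-33 | P0 33-48 | P3 48-64 | P1 64-81 |
Completion: P0=48  P1=81  P2=33  P3=64  P4=19  P5=5  P6=13
Turnaround times: P0=48, P1=72, P2=29, P3=62, P4=11, P5=3, P6=11
Average turnaround = (48+72+29+62+11+3+11) / 7 = 236/7 = 33.71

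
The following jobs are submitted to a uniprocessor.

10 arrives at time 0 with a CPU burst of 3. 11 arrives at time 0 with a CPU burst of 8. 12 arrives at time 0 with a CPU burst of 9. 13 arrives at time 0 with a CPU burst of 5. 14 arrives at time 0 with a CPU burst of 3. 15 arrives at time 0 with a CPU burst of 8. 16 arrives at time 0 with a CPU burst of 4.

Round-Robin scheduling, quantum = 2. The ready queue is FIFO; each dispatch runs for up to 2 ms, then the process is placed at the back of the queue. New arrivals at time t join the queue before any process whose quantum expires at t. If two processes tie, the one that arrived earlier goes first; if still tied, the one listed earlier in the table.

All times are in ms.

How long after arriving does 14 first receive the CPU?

Timeline: | 10 0-2 | 11 2-4 | 12 4-6 | 13 6-8 | 14 8-10 | 15 10-12 | 16 12-14 | 10 14-15 | 11 15-17 | 12 17-19 | 13 19-21 | 14 21-22 | 15 22-24 | 16 24-26 | 11 26-28 | 12 28-30 | 13 30-31 | 15 31-33 | 11 33-35 | 12 35-37 | 15 37-39 | 12 39-40 |
Completion: 10=15  11=35  12=40  13=31  14=22  15=39  16=26
Turnaround (C−A): 10=15  11=35  12=40  13=31  14=22  15=39  16=26
Response(14) = first start − arrival = 8 − 0 = 8

8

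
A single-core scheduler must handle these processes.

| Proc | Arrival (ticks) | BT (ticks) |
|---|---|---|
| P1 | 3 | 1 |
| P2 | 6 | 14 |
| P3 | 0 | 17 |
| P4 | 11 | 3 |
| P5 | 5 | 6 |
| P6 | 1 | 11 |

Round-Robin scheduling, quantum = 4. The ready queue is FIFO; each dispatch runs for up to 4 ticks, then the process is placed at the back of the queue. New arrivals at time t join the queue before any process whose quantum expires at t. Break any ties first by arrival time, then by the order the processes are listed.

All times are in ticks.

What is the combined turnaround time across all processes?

Timeline: | P3 0-4 | P6 4-8 | P1 8-9 | P3 9-13 | P5 13-17 | P2 17-21 | P6 21-25 | P4 25-28 | P3 28-32 | P5 32-34 | P2 34-38 | P6 38-41 | P3 41-45 | P2 45-49 | P3 49-50 | P2 50-52 |
Completion: P1=9  P2=52  P3=50  P4=28  P5=34  P6=41
Turnaround = completion − arrival: P1=6, P2=46, P3=50, P4=17, P5=29, P6=40
Total turnaround = 6 + 46 + 50 + 17 + 29 + 40 = 188

188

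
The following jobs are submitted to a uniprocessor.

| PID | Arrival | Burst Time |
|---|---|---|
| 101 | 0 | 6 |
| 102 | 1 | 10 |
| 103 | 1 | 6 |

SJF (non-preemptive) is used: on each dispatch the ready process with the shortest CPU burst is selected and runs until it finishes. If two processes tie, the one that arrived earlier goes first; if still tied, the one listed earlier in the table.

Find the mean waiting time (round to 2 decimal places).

5.33

Schedule: | 101 0-6 | 103 6-12 | 102 12-22 |
Completion: 101=6  102=22  103=12
Waiting times: 101=0, 102=11, 103=5
Average waiting = (0+11+5) / 3 = 16/3 = 5.33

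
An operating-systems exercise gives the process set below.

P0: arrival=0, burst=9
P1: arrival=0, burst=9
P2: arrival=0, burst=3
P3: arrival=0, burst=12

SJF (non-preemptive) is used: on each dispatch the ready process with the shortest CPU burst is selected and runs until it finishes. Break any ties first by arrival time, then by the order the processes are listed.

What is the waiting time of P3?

Gantt: | P2 0-3 | P0 3-12 | P1 12-21 | P3 21-33 |
Completion: P0=12  P1=21  P2=3  P3=33
Waiting(P3) = turnaround − burst = 33 − 12 = 21

21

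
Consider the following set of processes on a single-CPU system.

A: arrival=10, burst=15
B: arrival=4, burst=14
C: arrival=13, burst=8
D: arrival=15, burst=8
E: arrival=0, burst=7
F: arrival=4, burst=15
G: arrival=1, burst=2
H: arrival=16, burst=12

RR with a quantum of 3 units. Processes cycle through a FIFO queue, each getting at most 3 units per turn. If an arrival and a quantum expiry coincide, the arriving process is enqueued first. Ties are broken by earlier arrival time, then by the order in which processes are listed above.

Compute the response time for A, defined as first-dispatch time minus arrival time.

Timeline: | E 0-3 | G 3-5 | E 5-8 | B 8-11 | F 11-14 | E 14-15 | A 15-18 | B 18-21 | C 21-24 | F 24-27 | D 27-30 | H 30-33 | A 33-36 | B 36-39 | C 39-42 | F 42-45 | D 45-48 | H 48-51 | A 51-54 | B 54-57 | C 57-59 | F 59-62 | D 62-64 | H 64-67 | A 67-70 | B 70-72 | F 72-75 | H 75-78 | A 78-81 |
Completion: A=81  B=72  C=59  D=64  E=15  F=75  G=5  H=78
Turnaround (C−A): A=71  B=68  C=46  D=49  E=15  F=71  G=4  H=62
Response(A) = first start − arrival = 15 − 10 = 5

5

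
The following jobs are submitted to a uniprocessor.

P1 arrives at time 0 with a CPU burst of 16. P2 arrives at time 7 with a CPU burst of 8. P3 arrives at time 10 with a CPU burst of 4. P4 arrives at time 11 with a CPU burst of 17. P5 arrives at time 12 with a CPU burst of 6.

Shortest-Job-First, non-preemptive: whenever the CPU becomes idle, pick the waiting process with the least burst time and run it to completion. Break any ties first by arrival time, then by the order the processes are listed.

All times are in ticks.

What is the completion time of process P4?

51

Timeline: | P1 0-16 | P3 16-20 | P5 20-26 | P2 26-34 | P4 34-51 |
Completion: P1=16  P2=34  P3=20  P4=51  P5=26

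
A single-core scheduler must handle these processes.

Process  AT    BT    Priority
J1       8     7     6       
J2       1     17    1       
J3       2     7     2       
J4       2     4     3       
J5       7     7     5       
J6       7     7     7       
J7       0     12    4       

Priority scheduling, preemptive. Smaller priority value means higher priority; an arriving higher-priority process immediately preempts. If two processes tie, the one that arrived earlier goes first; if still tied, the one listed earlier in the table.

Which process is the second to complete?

J3

Gantt: | J7 0-1 | J2 1-18 | J3 18-25 | J4 25-29 | J7 29-40 | J5 40-47 | J1 47-54 | J6 54-61 |
Completion: J1=54  J2=18  J3=25  J4=29  J5=47  J6=61  J7=40
Turnaround (C−A): J1=46  J2=17  J3=23  J4=27  J5=40  J6=54  J7=40
Finish order: J2 → J3 → J4 → J7 → J5 → J1 → J6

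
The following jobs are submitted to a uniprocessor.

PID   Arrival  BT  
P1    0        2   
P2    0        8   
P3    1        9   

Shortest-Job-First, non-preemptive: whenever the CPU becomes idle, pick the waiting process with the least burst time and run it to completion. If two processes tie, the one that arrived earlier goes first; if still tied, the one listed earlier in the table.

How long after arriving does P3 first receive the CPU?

9

Schedule: | P1 0-2 | P2 2-10 | P3 10-19 |
Completion: P1=2  P2=10  P3=19
Turnaround (C−A): P1=2  P2=10  P3=18
Response(P3) = first start − arrival = 10 − 1 = 9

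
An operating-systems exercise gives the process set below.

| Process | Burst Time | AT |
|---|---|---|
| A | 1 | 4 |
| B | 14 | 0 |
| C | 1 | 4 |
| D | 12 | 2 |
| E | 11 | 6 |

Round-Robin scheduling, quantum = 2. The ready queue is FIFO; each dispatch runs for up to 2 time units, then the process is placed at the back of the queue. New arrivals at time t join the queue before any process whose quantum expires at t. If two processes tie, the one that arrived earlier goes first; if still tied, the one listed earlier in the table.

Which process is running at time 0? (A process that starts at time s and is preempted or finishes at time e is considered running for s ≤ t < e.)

B

Gantt: | B 0-2 | D 2-4 | B 4-6 | A 6-7 | C 7-8 | D 8-10 | E 10-12 | B 12-14 | D 14-16 | E 16-18 | B 18-20 | D 20-22 | E 22-24 | B 24-26 | D 26-28 | E 28-30 | B 30-32 | D 32-34 | E 34-36 | B 36-38 | E 38-39 |
Completion: A=7  B=38  C=8  D=34  E=39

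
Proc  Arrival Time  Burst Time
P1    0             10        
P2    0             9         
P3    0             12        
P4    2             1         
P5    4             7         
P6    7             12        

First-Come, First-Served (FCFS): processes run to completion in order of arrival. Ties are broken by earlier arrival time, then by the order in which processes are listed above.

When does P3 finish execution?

Timeline: | P1 0-10 | P2 10-19 | P3 19-31 | P4 31-32 | P5 32-39 | P6 39-51 |
Completion: P1=10  P2=19  P3=31  P4=32  P5=39  P6=51
Turnaround (C−A): P1=10  P2=19  P3=31  P4=30  P5=35  P6=44

31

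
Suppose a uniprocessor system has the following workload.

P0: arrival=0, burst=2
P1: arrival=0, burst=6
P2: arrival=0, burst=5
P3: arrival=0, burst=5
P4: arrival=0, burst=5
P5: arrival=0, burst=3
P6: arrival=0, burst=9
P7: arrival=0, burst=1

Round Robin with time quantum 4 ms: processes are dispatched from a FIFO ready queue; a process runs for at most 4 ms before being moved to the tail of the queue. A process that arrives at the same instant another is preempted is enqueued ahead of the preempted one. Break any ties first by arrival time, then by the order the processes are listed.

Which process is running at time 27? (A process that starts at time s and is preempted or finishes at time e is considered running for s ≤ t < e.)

P1

Schedule: | P0 0-2 | P1 2-6 | P2 6-10 | P3 10-14 | P4 14-18 | P5 18-21 | P6 21-25 | P7 25-26 | P1 26-28 | P2 28-29 | P3 29-30 | P4 30-31 | P6 31-36 |
Completion: P0=2  P1=28  P2=29  P3=30  P4=31  P5=21  P6=36  P7=26
Turnaround (C−A): P0=2  P1=28  P2=29  P3=30  P4=31  P5=21  P6=36  P7=26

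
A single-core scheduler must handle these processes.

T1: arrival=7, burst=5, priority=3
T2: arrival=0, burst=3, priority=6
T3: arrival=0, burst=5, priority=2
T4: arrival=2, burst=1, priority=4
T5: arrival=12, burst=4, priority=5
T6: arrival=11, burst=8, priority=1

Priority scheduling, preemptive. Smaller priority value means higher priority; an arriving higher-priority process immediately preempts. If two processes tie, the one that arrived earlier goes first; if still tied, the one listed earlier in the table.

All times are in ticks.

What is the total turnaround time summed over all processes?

Timeline: | T3 0-5 | T4 5-6 | T2 6-7 | T1 7-11 | T6 11-19 | T1 19-20 | T5 20-24 | T2 24-26 |
Completion: T1=20  T2=26  T3=5  T4=6  T5=24  T6=19
Turnaround = completion − arrival: T1=13, T2=26, T3=5, T4=4, T5=12, T6=8
Total turnaround = 13 + 26 + 5 + 4 + 12 + 8 = 68

68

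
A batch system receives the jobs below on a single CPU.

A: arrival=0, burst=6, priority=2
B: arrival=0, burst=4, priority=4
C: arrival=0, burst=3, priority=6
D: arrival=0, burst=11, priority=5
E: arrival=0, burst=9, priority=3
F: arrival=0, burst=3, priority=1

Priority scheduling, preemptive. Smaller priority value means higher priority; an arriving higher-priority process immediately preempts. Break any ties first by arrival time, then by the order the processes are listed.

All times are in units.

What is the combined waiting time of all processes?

85

Timeline: | F 0-3 | A 3-9 | E 9-18 | B 18-22 | D 22-33 | C 33-36 |
Completion: A=9  B=22  C=36  D=33  E=18  F=3
Waiting = turnaround − burst: A=3, B=18, C=33, D=22, E=9, F=0
Total waiting = 3 + 18 + 33 + 22 + 9 + 0 = 85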